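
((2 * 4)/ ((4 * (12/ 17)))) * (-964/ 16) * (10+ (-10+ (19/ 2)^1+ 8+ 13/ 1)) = -249917/ 48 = -5206.60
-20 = -20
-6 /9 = -2 /3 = -0.67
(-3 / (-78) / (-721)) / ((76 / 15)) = -15 / 1424696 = -0.00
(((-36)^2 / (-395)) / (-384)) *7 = 189 / 3160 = 0.06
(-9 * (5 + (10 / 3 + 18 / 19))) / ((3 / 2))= -1058 / 19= -55.68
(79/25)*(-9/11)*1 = -711/275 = -2.59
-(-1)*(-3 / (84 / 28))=-1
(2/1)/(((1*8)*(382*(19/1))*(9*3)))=1/783864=0.00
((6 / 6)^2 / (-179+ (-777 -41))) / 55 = -0.00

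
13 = 13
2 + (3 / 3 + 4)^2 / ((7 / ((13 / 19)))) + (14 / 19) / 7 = 605 / 133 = 4.55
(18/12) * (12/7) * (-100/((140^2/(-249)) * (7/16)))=17928/2401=7.47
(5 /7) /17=0.04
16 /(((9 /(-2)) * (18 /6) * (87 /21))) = -224 /783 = -0.29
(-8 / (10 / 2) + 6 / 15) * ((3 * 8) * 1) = -144 / 5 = -28.80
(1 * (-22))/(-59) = 22/59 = 0.37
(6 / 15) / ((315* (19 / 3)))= 0.00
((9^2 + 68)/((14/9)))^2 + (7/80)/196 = 143862487/15680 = 9174.90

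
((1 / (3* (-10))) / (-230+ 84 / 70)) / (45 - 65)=-1 / 137280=-0.00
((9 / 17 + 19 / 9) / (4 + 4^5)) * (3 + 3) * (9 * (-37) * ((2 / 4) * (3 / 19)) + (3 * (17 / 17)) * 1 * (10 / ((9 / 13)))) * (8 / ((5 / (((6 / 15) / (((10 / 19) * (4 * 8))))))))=196243 / 19660500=0.01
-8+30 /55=-7.45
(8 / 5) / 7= 8 / 35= 0.23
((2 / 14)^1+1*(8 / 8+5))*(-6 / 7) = -258 / 49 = -5.27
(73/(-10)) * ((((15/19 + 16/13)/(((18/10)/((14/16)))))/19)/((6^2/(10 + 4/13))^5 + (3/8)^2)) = -1377068203635292/1897010946072770463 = -0.00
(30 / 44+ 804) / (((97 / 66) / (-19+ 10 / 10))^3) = -1478285.47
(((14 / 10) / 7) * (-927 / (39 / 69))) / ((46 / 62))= -28737 / 65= -442.11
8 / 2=4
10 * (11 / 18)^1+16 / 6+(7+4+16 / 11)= 2102 / 99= 21.23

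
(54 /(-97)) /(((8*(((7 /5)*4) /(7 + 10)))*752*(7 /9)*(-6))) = 0.00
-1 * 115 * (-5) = 575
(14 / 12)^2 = 49 / 36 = 1.36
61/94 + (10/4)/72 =4627/6768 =0.68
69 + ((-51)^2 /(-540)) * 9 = 513 /20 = 25.65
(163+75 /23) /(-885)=-3824 /20355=-0.19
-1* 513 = -513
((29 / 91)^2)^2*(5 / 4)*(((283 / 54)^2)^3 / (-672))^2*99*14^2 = 10265778923798015219046675536531887255 / 43170854388056722042715765735424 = 237794.20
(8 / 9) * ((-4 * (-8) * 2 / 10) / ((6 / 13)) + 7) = 2504 / 135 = 18.55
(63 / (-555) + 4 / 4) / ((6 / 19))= 1558 / 555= 2.81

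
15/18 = 5/6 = 0.83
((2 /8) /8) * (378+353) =731 /32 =22.84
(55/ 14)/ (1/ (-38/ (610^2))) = -209/ 520940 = -0.00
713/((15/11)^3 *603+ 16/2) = 949003/2045773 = 0.46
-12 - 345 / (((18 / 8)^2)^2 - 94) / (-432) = -82268 / 6849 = -12.01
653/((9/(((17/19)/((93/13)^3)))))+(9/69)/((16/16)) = 973579772/3163536081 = 0.31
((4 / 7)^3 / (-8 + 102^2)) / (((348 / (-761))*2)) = -1522 / 77556759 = -0.00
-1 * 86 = -86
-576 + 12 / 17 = -9780 / 17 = -575.29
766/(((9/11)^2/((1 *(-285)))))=-8805170/27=-326117.41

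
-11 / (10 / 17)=-187 / 10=-18.70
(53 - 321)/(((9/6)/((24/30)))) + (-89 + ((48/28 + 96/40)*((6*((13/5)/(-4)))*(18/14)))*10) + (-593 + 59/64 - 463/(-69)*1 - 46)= -1069.60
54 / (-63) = -0.86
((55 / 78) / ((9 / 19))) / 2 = 1045 / 1404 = 0.74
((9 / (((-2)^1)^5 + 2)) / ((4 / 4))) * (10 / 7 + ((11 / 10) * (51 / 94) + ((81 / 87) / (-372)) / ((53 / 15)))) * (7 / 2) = -952154241 / 447881800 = -2.13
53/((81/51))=901/27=33.37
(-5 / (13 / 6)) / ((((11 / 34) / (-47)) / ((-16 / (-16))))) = 47940 / 143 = 335.24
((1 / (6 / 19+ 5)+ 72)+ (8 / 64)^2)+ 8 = 518437 / 6464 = 80.20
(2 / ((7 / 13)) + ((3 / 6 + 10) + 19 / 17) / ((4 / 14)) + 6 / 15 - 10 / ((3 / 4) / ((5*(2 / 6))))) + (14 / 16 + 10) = 1432091 / 42840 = 33.43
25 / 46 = 0.54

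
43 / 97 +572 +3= 55818 / 97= 575.44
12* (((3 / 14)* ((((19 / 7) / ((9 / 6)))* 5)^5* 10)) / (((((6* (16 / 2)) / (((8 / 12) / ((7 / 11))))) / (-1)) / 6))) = -13618544500000 / 66706983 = -204154.71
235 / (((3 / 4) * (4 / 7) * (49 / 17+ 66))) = 7.96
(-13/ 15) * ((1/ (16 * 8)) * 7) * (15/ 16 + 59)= -87269/ 30720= -2.84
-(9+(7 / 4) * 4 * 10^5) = -700009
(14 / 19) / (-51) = -14 / 969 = -0.01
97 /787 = 0.12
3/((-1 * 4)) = -3/4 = -0.75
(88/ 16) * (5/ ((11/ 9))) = 45/ 2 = 22.50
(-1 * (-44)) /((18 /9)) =22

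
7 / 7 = 1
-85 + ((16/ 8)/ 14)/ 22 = -84.99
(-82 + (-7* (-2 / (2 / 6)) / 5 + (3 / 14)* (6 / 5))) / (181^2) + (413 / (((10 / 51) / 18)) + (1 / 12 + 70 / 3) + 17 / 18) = 37937.76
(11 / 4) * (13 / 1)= 143 / 4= 35.75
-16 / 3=-5.33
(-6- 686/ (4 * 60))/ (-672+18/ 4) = 0.01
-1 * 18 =-18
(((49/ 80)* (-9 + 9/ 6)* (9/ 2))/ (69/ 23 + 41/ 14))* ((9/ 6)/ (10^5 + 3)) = -27783/ 531215936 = -0.00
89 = 89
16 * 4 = 64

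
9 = 9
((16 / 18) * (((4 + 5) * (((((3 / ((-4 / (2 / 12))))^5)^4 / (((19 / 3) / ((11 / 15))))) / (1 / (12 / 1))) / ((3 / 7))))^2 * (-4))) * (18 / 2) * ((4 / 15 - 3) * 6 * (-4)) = -19690209 / 14643899733836506046089915428503552000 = -0.00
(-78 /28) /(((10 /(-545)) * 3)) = 1417 /28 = 50.61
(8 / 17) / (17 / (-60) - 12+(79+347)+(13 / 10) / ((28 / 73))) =6720 / 5956273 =0.00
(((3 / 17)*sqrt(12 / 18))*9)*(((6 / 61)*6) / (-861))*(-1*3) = 324*sqrt(6) / 297619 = 0.00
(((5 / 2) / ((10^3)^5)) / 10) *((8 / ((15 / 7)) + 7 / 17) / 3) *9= 0.00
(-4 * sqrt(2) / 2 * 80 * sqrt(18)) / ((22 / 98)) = -47040 / 11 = -4276.36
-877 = -877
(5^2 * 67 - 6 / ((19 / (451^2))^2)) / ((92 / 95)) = -710043467.19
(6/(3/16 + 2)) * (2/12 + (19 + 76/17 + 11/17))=39632/595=66.61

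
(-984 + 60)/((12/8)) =-616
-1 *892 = -892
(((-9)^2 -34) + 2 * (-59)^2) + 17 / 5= 35062 / 5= 7012.40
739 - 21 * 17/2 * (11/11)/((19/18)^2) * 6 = -80225/361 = -222.23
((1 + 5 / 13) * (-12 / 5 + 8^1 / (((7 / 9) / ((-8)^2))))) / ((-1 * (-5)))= 413208 / 2275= 181.63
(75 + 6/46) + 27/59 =102573/1357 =75.59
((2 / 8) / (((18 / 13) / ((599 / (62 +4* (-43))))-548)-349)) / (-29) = 7787 / 810482604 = 0.00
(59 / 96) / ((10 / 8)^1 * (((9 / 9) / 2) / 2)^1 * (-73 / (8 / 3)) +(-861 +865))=-236 / 1749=-0.13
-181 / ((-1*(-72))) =-181 / 72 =-2.51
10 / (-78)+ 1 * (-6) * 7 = -1643 / 39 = -42.13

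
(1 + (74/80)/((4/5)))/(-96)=-23/1024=-0.02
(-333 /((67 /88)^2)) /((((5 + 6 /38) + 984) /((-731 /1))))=424.53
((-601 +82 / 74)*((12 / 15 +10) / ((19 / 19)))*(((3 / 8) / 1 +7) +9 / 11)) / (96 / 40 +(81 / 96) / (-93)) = -35719401312 / 1608871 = -22201.53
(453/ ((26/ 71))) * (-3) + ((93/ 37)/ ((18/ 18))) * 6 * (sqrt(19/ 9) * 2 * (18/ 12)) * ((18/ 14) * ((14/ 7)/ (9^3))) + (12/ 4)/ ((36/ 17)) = -578713/ 156 + 124 * sqrt(19)/ 2331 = -3709.47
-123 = -123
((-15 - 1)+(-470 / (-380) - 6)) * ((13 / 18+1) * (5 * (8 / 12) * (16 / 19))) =-326120 / 3249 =-100.38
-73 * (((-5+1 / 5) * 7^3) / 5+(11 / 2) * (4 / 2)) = 580861 / 25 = 23234.44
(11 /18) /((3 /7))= 77 /54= 1.43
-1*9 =-9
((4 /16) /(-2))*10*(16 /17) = -1.18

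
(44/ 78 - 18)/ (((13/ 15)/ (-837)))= 2845800/ 169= 16839.05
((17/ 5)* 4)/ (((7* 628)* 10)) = 17/ 54950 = 0.00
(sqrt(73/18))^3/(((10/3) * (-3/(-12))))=73 * sqrt(146)/90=9.80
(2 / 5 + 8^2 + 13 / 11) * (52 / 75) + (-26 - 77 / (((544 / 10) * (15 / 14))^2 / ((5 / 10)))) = 8907738589 / 457776000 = 19.46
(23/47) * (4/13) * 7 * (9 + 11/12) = 10.45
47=47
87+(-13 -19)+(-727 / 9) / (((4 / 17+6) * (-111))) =5836529 / 105894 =55.12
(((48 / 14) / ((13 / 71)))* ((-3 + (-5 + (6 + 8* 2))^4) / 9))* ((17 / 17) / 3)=47438224 / 819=57922.13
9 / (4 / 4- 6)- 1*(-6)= 21 / 5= 4.20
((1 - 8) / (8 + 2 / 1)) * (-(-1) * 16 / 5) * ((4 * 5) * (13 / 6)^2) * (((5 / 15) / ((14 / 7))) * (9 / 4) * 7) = -8281 / 15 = -552.07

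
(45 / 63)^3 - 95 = -32460 / 343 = -94.64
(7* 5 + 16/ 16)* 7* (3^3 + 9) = 9072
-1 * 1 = -1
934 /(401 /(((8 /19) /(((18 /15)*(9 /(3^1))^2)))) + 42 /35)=18680 /205737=0.09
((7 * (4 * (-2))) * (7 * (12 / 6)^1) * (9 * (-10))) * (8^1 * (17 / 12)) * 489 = 391043520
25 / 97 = 0.26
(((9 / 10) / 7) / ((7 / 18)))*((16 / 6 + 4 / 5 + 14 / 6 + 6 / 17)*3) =127089 / 20825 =6.10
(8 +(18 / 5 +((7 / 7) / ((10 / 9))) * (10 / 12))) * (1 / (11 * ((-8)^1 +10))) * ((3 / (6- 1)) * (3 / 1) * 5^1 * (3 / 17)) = 6669 / 7480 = 0.89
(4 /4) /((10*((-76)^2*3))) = 1 /173280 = 0.00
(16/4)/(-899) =-4/899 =-0.00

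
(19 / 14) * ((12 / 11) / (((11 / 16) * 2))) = 912 / 847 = 1.08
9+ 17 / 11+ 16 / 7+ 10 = 1758 / 77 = 22.83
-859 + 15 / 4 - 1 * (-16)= -3357 / 4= -839.25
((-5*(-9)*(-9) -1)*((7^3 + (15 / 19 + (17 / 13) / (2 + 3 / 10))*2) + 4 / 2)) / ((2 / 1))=-401001125 / 5681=-70586.36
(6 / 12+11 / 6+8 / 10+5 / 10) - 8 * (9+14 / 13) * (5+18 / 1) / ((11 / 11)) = -721703 / 390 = -1850.52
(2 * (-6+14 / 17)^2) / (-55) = -1408 / 1445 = -0.97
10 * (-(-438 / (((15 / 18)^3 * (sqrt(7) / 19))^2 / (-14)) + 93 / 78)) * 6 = -2301674769546 / 40625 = -56656609.71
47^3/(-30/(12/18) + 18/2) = -103823/36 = -2883.97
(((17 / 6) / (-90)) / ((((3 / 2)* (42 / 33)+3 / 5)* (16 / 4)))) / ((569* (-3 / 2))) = 187 / 50882256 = 0.00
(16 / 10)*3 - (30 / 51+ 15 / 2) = -559 / 170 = -3.29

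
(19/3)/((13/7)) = 133/39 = 3.41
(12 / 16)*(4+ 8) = 9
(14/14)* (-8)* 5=-40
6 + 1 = 7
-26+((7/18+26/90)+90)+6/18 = 5851/90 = 65.01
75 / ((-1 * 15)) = -5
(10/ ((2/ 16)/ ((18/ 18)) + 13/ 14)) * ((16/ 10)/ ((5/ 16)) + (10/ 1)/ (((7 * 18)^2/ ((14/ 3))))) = 3485648/ 71685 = 48.62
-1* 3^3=-27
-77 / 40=-1.92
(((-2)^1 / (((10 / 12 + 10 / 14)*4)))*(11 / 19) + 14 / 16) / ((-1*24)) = -6797 / 237120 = -0.03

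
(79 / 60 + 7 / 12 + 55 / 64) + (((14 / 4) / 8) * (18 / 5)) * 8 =15.36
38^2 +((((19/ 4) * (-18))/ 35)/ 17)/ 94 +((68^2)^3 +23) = 11059316770419089/ 111860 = 98867484091.00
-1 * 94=-94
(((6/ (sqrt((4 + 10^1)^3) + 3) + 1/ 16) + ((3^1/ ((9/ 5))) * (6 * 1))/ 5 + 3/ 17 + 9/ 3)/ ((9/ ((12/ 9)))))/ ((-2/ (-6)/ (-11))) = -14272423/ 557940 - 1232 * sqrt(14)/ 8205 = -26.14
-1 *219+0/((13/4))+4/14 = -1531/7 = -218.71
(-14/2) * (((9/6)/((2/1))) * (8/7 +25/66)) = -703/88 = -7.99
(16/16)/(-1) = -1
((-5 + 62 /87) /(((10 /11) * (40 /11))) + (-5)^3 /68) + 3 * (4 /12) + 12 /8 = -375761 /591600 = -0.64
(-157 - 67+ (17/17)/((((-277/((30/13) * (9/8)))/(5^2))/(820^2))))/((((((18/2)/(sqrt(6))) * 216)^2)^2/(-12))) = 142036031/29762158525632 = 0.00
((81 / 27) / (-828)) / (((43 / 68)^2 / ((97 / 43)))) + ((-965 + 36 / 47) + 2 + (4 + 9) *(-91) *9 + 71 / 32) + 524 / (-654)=-3479836477408359 / 299783369696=-11607.84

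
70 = 70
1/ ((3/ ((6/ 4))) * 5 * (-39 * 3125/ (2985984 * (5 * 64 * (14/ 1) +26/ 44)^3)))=-59582697539742625536/ 270359375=-220383323270.16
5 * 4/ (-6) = -10/ 3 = -3.33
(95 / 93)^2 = 9025 / 8649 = 1.04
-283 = -283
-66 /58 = -33 /29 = -1.14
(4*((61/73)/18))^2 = 14884/431649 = 0.03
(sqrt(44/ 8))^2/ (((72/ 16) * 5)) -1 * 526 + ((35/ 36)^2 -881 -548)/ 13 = -635.61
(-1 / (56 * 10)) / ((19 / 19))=-1 / 560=-0.00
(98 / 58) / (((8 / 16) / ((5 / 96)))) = 245 / 1392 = 0.18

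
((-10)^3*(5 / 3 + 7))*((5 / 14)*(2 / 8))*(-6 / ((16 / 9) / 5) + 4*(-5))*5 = 11984375 / 84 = 142671.13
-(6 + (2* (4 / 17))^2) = -1798 / 289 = -6.22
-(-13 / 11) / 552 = 13 / 6072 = 0.00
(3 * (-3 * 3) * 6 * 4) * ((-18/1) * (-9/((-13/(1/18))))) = 5832/13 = 448.62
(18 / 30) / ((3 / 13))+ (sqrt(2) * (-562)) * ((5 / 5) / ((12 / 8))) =13 / 5 - 1124 * sqrt(2) / 3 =-527.26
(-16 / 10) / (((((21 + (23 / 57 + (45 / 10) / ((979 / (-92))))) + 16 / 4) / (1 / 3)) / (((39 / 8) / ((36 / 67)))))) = -0.19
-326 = -326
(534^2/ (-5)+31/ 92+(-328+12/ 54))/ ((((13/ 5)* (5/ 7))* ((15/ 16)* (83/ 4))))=-2045850352/ 1288575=-1587.68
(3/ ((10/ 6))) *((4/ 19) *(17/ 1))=612/ 95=6.44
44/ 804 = 11/ 201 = 0.05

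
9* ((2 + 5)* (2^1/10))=63/5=12.60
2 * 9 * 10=180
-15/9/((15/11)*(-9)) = 11/81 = 0.14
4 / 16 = 1 / 4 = 0.25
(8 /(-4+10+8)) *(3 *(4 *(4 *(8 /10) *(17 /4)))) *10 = 6528 /7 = 932.57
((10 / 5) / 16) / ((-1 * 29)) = -1 / 232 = -0.00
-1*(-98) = 98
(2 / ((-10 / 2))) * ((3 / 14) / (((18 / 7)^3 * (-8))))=49 / 77760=0.00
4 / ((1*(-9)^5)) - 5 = -5.00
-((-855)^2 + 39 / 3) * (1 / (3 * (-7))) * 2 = 69622.67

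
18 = 18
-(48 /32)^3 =-27 /8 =-3.38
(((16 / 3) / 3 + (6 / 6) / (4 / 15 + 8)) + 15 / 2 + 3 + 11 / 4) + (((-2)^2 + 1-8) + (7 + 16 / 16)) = 11243 / 558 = 20.15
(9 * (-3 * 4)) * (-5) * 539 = 291060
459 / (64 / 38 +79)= 2907 / 511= 5.69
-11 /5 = -2.20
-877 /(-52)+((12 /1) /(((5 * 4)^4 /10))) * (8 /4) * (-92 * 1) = 27182 /1625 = 16.73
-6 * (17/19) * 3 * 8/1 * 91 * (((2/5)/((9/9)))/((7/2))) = -127296/95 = -1339.96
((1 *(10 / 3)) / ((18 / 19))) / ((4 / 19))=1805 / 108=16.71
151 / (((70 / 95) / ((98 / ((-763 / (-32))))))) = 842.28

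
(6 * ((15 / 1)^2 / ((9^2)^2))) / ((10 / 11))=55 / 243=0.23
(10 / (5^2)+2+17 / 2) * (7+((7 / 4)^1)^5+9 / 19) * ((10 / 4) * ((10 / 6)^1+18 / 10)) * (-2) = -658537997 / 145920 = -4513.01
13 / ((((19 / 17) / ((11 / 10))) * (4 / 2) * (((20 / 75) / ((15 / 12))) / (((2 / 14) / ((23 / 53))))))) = 1932645 / 195776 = 9.87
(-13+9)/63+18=1130/63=17.94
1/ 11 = 0.09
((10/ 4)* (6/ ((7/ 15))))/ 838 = 225/ 5866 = 0.04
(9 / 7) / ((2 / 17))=153 / 14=10.93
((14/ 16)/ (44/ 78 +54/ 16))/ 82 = 273/ 100778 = 0.00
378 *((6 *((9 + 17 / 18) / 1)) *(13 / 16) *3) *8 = 439803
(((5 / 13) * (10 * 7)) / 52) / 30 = 35 / 2028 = 0.02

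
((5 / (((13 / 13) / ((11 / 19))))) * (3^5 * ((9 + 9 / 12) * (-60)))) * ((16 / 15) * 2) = -16679520 / 19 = -877869.47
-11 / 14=-0.79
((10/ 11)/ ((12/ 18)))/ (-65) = -3/ 143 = -0.02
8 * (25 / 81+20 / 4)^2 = 1479200 / 6561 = 225.45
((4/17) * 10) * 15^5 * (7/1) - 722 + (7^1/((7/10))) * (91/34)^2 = 7228874089/578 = 12506702.58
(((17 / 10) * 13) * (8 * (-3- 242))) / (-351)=3332 / 27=123.41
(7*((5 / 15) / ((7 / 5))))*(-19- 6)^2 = 3125 / 3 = 1041.67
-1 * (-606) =606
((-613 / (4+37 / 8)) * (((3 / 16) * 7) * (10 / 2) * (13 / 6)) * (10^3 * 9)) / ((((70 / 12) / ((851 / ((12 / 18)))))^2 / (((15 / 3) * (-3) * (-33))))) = -1509095026617750 / 7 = -215585003802535.71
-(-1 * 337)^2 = -113569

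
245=245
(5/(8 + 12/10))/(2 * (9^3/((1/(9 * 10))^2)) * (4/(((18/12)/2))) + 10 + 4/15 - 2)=375/43460069704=0.00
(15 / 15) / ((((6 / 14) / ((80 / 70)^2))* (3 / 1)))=64 / 63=1.02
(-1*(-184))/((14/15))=197.14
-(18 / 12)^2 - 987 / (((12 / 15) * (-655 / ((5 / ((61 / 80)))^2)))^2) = -8455276296609 / 950433909604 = -8.90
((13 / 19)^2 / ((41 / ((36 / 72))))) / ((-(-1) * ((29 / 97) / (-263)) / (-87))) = 12934077 / 29602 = 436.93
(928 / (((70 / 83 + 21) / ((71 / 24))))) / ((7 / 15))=3417940 / 12691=269.32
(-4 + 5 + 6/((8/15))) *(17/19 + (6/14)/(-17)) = 6881/646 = 10.65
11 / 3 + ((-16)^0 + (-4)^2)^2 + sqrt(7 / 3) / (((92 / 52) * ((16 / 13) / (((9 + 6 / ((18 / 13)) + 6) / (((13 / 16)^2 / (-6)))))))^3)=878 / 3 - 6393430016 * sqrt(21) / 36501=-802380.60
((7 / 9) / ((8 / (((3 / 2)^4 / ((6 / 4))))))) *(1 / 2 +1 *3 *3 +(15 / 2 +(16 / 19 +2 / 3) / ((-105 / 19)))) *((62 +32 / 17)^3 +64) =843789836659 / 589560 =1431219.62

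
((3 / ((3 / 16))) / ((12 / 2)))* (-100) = -800 / 3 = -266.67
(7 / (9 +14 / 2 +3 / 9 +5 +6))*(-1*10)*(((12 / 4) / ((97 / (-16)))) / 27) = 560 / 11931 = 0.05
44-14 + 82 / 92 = 1421 / 46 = 30.89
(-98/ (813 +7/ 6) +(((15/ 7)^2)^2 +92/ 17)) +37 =12636678814/ 199391045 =63.38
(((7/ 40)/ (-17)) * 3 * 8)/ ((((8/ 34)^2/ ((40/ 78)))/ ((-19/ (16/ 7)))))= 15827/ 832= 19.02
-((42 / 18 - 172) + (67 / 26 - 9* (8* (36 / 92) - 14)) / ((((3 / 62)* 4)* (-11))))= 8557675 / 39468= 216.83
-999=-999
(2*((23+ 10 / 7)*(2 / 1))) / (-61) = -1.60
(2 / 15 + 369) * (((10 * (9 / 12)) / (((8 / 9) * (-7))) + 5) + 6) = 867727 / 240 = 3615.53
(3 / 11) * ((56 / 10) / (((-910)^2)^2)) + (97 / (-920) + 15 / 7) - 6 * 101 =-37422956008562987 / 61962375475000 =-603.96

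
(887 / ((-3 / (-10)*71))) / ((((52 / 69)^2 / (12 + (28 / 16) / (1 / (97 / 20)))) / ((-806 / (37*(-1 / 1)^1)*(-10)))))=-357611271105 / 1092832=-327233.53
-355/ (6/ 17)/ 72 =-6035/ 432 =-13.97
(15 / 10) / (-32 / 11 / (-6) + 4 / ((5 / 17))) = 495 / 4648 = 0.11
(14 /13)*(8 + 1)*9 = 87.23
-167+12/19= -3161/19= -166.37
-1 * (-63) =63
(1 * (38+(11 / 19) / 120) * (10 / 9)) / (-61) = -86651 / 125172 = -0.69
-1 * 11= -11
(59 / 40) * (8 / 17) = 59 / 85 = 0.69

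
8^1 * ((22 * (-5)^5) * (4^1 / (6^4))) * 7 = -962500 / 81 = -11882.72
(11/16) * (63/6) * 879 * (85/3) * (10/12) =9588425/64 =149819.14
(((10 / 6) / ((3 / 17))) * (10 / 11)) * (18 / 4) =425 / 11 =38.64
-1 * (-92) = 92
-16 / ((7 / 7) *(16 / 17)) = -17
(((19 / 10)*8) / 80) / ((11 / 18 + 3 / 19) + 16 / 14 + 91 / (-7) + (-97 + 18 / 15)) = -0.00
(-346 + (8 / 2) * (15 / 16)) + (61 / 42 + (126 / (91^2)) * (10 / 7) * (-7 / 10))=-4838179 / 14196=-340.81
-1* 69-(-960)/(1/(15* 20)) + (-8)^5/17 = 4862059/17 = 286003.47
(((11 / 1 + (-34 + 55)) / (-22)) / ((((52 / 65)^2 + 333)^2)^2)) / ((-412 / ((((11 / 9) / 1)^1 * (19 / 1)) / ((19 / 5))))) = 7812500 / 4486960216844324847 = 0.00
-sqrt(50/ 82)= -5 * sqrt(41)/ 41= -0.78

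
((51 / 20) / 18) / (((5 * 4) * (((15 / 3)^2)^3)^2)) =17 / 585937500000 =0.00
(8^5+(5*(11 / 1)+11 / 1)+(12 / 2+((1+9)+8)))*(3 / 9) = 32858 / 3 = 10952.67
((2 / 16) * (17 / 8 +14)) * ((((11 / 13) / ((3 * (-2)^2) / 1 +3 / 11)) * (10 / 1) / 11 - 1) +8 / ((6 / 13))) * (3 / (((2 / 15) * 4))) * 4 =1237325 / 1664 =743.58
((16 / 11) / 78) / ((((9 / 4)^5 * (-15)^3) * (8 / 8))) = -8192 / 85495570875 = -0.00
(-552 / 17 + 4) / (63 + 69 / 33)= -0.44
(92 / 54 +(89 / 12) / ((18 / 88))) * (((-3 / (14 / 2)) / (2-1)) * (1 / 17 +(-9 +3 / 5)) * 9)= 145345 / 119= 1221.39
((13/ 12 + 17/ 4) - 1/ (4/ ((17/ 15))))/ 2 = 101/ 40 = 2.52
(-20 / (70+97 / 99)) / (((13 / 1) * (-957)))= 60 / 2649179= 0.00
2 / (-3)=-2 / 3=-0.67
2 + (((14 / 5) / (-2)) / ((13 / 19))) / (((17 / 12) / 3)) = -2578 / 1105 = -2.33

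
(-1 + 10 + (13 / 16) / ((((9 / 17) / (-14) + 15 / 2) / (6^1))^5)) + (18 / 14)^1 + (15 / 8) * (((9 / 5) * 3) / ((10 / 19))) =1184836677619489 / 39764598702080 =29.80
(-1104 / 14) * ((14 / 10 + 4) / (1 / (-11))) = 163944 / 35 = 4684.11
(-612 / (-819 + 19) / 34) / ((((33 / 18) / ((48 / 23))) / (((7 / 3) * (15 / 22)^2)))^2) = 32148900 / 937155769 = 0.03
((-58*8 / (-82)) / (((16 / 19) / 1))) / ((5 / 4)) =1102 / 205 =5.38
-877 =-877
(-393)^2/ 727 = 154449/ 727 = 212.45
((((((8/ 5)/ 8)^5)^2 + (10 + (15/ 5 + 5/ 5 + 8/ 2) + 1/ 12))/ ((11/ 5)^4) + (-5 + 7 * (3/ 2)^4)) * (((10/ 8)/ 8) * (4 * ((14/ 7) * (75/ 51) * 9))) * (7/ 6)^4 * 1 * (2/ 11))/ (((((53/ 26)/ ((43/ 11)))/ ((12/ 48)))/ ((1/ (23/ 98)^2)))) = 48016044047941815209/ 31719218632992000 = 1513.78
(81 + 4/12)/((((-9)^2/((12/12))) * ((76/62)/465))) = 586210/1539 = 380.90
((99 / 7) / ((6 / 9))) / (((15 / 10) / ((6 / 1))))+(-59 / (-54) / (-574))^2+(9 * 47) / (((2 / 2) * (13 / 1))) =1466244871957 / 12489776208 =117.40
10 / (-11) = -10 / 11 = -0.91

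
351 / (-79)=-351 / 79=-4.44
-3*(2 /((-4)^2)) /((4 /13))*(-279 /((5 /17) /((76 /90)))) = 390507 /400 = 976.27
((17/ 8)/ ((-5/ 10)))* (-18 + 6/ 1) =51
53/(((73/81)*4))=4293/292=14.70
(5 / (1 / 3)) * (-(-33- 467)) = 7500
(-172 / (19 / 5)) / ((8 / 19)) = -215 / 2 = -107.50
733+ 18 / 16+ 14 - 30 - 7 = 5689 / 8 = 711.12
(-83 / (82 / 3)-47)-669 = -58961 / 82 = -719.04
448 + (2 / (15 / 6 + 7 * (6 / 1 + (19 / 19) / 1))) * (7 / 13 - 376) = 580348 / 1339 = 433.42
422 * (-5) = -2110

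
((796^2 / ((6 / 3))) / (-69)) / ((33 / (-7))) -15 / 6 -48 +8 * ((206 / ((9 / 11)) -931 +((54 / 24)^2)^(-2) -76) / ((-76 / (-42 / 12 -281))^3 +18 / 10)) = -579899524395124135 / 241850667803382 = -2397.76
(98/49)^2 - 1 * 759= -755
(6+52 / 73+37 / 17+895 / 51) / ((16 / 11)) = 270677 / 14892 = 18.18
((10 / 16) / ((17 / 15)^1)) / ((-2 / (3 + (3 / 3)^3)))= -75 / 68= -1.10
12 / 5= 2.40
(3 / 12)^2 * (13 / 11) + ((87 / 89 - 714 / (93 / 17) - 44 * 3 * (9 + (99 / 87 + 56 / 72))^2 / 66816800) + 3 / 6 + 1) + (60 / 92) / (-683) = -46280997539611270451977 / 361666565626579210800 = -127.97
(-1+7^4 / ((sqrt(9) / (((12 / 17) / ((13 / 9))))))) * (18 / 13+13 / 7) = 25433425 / 20111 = 1264.65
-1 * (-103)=103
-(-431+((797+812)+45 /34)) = -40097 /34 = -1179.32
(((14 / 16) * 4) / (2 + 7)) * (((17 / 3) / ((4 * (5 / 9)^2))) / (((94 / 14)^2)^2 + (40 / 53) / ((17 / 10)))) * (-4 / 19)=-772298457 / 4177675331950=-0.00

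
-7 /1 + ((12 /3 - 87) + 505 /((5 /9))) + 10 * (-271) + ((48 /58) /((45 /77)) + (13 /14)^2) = -1888.72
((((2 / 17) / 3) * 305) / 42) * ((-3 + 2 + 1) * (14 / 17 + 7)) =0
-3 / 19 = -0.16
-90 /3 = -30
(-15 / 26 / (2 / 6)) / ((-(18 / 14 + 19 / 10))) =1575 / 2899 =0.54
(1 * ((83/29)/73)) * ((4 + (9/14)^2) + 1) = 88063/414932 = 0.21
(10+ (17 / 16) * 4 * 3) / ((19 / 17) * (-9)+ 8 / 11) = -17017 / 6980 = -2.44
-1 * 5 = -5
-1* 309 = -309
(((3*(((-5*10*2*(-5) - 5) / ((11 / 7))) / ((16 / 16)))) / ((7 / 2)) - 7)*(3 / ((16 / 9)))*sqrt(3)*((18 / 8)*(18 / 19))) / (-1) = -575181*sqrt(3) / 608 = -1638.56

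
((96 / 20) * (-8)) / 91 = -192 / 455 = -0.42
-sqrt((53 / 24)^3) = -53 * sqrt(318) / 288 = -3.28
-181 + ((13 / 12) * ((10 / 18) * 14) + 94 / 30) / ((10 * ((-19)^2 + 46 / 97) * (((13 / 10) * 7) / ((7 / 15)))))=-334137815213 / 1846066950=-181.00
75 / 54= 25 / 18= 1.39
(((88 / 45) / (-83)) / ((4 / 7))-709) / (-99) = 2648269 / 369765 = 7.16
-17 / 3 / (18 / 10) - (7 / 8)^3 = -52781 / 13824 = -3.82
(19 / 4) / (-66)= -19 / 264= -0.07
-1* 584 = -584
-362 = -362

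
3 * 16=48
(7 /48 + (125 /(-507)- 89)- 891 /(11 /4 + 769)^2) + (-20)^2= 296711115023 /954368688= 310.90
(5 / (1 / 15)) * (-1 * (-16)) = 1200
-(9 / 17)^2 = -0.28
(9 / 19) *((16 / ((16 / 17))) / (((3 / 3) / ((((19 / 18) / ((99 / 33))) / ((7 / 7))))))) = 17 / 6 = 2.83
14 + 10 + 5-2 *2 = 25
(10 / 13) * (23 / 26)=0.68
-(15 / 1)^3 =-3375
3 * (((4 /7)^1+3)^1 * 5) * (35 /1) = 1875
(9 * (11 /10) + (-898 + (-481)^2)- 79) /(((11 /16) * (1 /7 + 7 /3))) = 8796858 /65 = 135336.28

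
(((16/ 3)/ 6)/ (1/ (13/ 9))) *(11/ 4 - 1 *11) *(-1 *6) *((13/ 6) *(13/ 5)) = 48334/ 135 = 358.03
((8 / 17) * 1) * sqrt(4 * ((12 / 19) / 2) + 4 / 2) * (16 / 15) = 128 * sqrt(1178) / 4845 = 0.91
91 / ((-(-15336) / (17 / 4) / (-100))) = -2.52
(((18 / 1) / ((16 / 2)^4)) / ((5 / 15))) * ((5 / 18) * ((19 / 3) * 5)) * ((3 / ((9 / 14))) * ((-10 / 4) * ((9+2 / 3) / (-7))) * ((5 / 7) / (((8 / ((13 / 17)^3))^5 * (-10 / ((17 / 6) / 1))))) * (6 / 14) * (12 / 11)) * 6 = -3525428381345500888375 / 6090508473459639002630979584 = -0.00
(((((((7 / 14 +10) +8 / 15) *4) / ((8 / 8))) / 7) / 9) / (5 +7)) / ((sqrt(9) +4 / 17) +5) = 5627 / 793800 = 0.01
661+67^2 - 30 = 5120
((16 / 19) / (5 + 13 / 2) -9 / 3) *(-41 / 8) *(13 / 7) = 681707 / 24472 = 27.86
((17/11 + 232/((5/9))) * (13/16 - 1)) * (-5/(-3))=-23053/176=-130.98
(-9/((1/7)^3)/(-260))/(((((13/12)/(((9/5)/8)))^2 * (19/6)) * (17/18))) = 0.17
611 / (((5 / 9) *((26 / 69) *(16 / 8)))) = 29187 / 20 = 1459.35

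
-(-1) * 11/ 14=11/ 14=0.79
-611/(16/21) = -12831/16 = -801.94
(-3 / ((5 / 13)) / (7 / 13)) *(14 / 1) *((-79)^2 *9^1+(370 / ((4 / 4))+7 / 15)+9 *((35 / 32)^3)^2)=-11469328.62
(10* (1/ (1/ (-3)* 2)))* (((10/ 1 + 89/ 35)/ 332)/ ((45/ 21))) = -439/ 1660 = -0.26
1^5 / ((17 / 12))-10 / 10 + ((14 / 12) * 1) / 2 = 59 / 204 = 0.29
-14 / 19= -0.74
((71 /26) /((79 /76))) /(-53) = -2698 /54431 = -0.05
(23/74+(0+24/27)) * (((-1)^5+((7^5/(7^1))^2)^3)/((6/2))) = 8504077992948475839200/111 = 76613315251788070623.42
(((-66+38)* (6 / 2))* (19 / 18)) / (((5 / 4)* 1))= -1064 / 15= -70.93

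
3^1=3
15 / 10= 3 / 2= 1.50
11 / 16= 0.69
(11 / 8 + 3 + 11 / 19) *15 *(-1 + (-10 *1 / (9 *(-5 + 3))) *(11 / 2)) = 152.75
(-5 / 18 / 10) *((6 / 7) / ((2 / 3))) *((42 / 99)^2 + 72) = -19651 / 7623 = -2.58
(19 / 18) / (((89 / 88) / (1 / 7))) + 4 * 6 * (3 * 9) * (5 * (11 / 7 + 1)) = 46715156 / 5607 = 8331.58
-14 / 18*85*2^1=-1190 / 9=-132.22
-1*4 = -4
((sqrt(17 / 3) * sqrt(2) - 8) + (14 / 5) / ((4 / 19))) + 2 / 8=sqrt(102) / 3 + 111 / 20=8.92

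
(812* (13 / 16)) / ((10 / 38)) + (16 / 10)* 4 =50269 / 20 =2513.45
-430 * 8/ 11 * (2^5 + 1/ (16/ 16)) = -10320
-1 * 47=-47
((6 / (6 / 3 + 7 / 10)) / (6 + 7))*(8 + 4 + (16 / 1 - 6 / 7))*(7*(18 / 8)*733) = 696350 / 13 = 53565.38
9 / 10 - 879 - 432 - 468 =-17781 / 10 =-1778.10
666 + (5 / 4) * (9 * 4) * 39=2421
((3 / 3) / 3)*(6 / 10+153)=256 / 5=51.20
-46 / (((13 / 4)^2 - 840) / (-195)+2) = -143520 / 19511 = -7.36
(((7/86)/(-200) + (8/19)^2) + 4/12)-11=-195399581/18627600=-10.49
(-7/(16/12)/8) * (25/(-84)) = 25/128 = 0.20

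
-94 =-94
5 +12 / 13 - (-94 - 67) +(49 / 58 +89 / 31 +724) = 20911289 / 23374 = 894.64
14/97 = 0.14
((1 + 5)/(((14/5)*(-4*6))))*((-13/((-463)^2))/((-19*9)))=-65/2052797544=-0.00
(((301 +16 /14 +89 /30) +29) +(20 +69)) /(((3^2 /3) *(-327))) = -88853 /206010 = -0.43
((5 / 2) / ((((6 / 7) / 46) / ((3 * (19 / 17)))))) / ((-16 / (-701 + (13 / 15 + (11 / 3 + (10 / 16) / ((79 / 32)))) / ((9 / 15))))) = 7536443005 / 386784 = 19484.89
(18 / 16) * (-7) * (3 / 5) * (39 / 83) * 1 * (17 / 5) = -125307 / 16600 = -7.55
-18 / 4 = -9 / 2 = -4.50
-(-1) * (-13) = -13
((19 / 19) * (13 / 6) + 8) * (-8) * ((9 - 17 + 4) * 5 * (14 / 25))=13664 / 15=910.93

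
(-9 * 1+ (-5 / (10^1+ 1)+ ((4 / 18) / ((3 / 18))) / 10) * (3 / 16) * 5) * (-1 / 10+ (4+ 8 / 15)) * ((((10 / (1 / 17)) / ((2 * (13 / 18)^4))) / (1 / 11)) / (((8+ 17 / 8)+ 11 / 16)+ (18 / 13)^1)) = -64757192472 / 5573789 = -11618.16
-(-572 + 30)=542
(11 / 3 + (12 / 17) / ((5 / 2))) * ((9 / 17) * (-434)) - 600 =-2178114 / 1445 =-1507.35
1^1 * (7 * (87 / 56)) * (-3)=-32.62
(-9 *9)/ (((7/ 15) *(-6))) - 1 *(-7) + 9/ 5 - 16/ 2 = 2081/ 70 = 29.73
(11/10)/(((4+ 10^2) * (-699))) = -11/726960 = -0.00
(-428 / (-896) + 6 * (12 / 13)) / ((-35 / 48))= -52557 / 6370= -8.25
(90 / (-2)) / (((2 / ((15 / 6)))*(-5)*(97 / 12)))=1.39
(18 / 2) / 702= 1 / 78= 0.01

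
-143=-143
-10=-10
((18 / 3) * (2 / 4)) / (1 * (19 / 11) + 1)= 11 / 10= 1.10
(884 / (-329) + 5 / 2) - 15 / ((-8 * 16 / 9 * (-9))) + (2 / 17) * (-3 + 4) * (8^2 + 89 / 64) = 7.39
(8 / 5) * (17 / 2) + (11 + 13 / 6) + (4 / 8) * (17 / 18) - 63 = -6437 / 180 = -35.76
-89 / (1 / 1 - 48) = 89 / 47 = 1.89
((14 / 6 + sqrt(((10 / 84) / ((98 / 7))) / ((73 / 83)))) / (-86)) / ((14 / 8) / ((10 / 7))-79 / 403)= -56420 / 2139723-4030 * sqrt(90885) / 1093398453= -0.03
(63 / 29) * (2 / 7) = 18 / 29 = 0.62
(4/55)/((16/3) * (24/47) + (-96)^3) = -47/571758880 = -0.00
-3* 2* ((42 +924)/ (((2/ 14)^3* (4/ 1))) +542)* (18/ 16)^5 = -29539793691/ 32768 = -901482.96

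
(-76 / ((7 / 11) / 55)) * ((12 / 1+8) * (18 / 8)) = -2069100 / 7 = -295585.71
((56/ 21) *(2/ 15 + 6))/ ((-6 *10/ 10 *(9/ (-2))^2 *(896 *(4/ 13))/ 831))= -82823/ 204120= -0.41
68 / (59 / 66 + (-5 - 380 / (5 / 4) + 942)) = 264 / 2461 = 0.11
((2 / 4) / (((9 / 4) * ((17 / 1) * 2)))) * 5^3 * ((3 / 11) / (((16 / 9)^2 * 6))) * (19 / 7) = 21375 / 670208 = 0.03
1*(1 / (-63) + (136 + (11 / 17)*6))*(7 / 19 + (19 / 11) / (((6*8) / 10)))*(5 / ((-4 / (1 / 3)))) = -2736042205 / 64465632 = -42.44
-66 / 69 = -22 / 23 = -0.96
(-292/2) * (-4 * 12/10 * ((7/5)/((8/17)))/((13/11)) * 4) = 2293368/325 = 7056.52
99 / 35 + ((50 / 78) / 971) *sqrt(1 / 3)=25 *sqrt(3) / 113607 + 99 / 35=2.83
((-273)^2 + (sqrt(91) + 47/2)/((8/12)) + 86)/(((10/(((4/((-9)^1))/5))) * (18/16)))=-1194404/2025 - 8 * sqrt(91)/675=-589.94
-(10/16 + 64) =-517/8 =-64.62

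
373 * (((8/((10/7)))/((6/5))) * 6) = 10444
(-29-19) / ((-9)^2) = -16 / 27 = -0.59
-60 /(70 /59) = -354 /7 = -50.57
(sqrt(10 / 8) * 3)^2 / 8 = 45 / 32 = 1.41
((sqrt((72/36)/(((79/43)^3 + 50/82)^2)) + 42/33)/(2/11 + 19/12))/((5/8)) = 573722512 * sqrt(2)/4310941535 + 1344/1165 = 1.34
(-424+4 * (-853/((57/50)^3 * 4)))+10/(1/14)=-159219812/185193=-859.75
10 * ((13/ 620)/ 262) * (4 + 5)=117/ 16244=0.01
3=3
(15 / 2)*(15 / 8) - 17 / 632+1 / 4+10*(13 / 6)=136331 / 3792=35.95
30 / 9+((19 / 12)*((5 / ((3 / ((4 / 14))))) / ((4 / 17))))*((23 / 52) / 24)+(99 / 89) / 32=191852809 / 55980288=3.43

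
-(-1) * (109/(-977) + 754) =736549/977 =753.89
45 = 45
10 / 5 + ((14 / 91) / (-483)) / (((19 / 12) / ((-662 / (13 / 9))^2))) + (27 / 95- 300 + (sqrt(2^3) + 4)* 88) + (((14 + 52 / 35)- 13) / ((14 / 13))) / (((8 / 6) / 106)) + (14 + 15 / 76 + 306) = 176* sqrt(2) + 242619640429 / 470443610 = 764.63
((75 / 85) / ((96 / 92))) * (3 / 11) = 345 / 1496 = 0.23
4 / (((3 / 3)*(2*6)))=1 / 3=0.33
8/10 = 4/5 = 0.80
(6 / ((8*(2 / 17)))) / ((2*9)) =17 / 48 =0.35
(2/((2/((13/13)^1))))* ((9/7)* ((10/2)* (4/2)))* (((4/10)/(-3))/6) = -2/7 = -0.29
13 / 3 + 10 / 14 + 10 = 316 / 21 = 15.05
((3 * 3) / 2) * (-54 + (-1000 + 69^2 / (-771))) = -2452185 / 514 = -4770.79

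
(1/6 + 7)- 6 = 7/6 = 1.17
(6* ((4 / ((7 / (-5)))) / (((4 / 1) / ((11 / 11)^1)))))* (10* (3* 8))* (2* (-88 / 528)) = 2400 / 7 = 342.86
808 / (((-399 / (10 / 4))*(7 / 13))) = -26260 / 2793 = -9.40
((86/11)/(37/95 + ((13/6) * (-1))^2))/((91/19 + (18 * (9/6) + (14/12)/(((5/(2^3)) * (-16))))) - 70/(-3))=0.03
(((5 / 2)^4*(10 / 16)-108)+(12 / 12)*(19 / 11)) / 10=-115257 / 14080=-8.19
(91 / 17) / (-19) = -91 / 323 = -0.28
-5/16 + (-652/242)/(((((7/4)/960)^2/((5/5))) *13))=-76913434985/1233232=-62367.37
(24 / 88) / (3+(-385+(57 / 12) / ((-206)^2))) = -169744 / 237754693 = -0.00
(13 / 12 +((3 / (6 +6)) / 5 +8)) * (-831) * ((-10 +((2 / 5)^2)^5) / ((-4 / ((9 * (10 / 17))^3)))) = -5403228694009092 / 1919140625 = -2815441.78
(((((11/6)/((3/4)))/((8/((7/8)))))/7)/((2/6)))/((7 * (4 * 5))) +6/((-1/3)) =-241909/13440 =-18.00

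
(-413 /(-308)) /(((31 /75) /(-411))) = -1333.34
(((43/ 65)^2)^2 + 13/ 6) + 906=97288568431/ 107103750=908.36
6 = 6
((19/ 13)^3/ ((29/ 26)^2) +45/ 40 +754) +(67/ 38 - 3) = 1256993675/ 1661816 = 756.40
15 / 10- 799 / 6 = -395 / 3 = -131.67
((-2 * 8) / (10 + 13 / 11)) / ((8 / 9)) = -66 / 41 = -1.61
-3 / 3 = -1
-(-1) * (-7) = -7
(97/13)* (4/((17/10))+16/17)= 5432/221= 24.58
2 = 2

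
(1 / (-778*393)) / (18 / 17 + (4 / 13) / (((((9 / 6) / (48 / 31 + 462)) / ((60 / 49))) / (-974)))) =335699 / 11639993064778116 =0.00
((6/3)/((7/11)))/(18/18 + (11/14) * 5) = 44/69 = 0.64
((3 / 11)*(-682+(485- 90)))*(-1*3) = 2583 / 11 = 234.82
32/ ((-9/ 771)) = -8224/ 3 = -2741.33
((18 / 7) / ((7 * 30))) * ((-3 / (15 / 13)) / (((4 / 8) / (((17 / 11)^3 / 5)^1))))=-383214 / 8152375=-0.05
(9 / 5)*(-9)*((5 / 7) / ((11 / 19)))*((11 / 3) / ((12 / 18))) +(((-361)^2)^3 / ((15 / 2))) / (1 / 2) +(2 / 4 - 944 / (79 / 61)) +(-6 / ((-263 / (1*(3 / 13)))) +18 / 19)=318039480811443401587802 / 538851495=590217311750138.88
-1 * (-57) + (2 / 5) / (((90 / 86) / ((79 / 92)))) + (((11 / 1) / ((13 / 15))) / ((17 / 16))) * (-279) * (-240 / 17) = 1831844244679 / 38884950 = 47109.34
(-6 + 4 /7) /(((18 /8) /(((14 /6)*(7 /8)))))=-4.93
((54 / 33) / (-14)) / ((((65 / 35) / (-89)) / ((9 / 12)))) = 2403 / 572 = 4.20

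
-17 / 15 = -1.13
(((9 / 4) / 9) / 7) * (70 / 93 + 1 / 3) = 101 / 2604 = 0.04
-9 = -9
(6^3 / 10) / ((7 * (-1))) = -108 / 35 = -3.09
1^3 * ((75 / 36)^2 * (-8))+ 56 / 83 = -50867 / 1494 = -34.05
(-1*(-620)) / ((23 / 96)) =59520 / 23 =2587.83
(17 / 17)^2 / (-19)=-1 / 19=-0.05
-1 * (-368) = 368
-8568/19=-450.95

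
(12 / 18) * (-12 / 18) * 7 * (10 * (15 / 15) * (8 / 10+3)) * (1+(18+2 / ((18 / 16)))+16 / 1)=-352184 / 81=-4347.95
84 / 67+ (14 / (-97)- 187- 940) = -7317163 / 6499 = -1125.89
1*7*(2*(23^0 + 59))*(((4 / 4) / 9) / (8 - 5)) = 280 / 9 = 31.11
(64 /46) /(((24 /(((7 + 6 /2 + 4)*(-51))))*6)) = -476 /69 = -6.90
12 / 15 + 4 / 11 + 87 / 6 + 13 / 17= 30721 / 1870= 16.43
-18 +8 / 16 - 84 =-101.50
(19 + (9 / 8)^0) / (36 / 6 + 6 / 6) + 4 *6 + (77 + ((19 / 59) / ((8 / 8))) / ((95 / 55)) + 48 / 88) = 475148 / 4543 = 104.59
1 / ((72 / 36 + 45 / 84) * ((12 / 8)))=56 / 213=0.26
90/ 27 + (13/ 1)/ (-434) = 4301/ 1302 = 3.30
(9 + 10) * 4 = 76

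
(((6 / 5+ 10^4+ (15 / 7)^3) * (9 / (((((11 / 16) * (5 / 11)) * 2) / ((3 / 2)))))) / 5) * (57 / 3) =35230650516 / 42875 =821706.13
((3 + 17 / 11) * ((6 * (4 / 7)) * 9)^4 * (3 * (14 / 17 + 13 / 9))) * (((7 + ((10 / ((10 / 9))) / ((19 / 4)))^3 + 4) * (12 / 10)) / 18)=102479127196262400 / 3079601833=33276745.75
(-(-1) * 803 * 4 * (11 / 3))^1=35332 / 3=11777.33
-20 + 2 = -18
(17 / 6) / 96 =0.03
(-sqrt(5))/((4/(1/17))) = -sqrt(5)/68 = -0.03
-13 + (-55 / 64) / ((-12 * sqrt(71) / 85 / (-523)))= -2445025 * sqrt(71) / 54528 - 13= -390.83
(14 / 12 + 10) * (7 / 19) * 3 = 469 / 38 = 12.34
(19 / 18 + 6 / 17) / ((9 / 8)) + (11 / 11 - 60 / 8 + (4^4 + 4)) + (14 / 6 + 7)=727291 / 2754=264.09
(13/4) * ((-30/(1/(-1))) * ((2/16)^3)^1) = 0.19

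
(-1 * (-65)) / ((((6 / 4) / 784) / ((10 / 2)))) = 509600 / 3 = 169866.67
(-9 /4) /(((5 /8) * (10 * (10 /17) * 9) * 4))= -17 /1000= -0.02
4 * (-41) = -164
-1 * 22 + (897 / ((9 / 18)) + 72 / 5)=8932 / 5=1786.40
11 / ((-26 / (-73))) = 803 / 26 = 30.88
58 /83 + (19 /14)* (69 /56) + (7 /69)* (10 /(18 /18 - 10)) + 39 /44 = 1397810087 /444506832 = 3.14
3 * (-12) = -36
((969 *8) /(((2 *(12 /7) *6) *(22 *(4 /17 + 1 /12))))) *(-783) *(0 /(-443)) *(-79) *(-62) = 0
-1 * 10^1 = -10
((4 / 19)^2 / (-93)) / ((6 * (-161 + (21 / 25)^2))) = 625 / 1261304037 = 0.00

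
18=18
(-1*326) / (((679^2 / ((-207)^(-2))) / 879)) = -95518 / 6585048603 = -0.00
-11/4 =-2.75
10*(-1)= -10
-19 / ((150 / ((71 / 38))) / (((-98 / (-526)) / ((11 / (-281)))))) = 977599 / 867900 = 1.13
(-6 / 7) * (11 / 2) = -33 / 7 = -4.71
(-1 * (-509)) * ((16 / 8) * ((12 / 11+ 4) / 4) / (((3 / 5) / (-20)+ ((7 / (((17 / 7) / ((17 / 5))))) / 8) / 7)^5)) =4560640000000000 / 225622639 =20213574.40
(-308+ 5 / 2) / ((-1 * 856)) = 611 / 1712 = 0.36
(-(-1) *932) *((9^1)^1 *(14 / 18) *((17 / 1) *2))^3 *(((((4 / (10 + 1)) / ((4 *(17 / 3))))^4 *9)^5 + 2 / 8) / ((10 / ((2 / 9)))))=1748123692110688582761792074151803550538660843990744 / 25043664689641920285819721230978945923665965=69803030.58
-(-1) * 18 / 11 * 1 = 18 / 11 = 1.64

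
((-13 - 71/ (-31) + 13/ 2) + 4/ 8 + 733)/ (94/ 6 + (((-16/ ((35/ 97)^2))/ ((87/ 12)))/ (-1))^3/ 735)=248330743419071250000/ 7591031059030827227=32.71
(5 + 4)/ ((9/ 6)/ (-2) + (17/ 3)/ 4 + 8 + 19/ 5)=0.72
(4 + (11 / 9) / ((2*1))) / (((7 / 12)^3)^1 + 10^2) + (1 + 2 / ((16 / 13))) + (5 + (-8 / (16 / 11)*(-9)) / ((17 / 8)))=729149963 / 23547448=30.97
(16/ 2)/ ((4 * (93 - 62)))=0.06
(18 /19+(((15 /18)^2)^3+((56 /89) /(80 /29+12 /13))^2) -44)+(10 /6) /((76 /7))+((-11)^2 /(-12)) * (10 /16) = -41290480417108871 /845473628949696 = -48.84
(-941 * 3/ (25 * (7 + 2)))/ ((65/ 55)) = -10351/ 975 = -10.62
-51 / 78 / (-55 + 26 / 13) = 17 / 1378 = 0.01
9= 9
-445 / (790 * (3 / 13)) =-1157 / 474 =-2.44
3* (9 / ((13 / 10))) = 270 / 13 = 20.77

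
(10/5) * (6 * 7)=84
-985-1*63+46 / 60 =-31417 / 30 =-1047.23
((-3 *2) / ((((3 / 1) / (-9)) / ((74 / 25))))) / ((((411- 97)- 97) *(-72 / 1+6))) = -222 / 59675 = -0.00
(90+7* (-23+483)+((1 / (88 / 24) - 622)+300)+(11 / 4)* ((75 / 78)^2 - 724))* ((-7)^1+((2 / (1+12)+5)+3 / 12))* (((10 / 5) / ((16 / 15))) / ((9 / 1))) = -332.47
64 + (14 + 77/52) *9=10573/52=203.33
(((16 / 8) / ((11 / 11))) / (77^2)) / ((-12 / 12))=-2 / 5929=-0.00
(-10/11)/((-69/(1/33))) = 10/25047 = 0.00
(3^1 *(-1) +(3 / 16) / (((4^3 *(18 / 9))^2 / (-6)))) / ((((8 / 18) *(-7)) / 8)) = 505575 / 65536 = 7.71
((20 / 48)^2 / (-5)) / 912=-0.00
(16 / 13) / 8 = 2 / 13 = 0.15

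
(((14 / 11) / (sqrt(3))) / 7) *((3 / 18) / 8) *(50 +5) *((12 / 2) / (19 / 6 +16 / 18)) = 15 *sqrt(3) / 146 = 0.18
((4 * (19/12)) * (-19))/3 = -361/9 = -40.11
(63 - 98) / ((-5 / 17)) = 119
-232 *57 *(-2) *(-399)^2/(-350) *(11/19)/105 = -8291448/125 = -66331.58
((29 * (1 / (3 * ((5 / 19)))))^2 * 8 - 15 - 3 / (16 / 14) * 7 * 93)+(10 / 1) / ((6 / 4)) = 16339489 / 1800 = 9077.49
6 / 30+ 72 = 361 / 5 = 72.20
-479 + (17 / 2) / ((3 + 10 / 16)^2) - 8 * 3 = -422479 / 841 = -502.35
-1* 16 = -16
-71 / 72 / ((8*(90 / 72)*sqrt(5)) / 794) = -28187*sqrt(5) / 1800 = -35.02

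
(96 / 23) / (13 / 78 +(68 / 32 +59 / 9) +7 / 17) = 117504 / 260659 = 0.45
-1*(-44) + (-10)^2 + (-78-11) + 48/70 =1949/35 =55.69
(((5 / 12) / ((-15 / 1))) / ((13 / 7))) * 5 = -0.07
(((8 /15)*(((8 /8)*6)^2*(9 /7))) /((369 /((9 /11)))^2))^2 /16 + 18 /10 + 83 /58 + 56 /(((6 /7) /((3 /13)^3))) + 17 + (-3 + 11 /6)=192455354057355437129 /9687050543911015275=19.87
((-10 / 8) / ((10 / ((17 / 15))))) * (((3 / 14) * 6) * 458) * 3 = -250.26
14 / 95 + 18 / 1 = 1724 / 95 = 18.15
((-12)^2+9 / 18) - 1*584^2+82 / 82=-681821 / 2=-340910.50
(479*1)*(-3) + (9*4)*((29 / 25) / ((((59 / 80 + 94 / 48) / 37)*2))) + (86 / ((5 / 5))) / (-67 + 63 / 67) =-8245271734 / 7159055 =-1151.73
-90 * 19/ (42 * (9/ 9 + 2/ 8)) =-228/ 7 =-32.57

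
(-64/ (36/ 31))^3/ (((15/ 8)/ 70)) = -13666680832/ 2187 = -6249053.88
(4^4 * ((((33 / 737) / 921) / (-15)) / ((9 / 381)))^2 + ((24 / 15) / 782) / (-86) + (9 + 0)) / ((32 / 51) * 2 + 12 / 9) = 129639751786489027 / 37282098710943900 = 3.48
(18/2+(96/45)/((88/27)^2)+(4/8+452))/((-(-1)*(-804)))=-279329/486420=-0.57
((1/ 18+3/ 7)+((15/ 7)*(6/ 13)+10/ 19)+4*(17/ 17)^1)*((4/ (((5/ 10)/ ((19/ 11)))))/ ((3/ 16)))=11949760/ 27027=442.14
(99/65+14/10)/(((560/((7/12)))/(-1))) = -19/6240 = -0.00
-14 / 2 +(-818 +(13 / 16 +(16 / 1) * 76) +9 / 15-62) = 26433 / 80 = 330.41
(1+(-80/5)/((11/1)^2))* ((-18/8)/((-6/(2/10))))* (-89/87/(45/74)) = -23051/210540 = -0.11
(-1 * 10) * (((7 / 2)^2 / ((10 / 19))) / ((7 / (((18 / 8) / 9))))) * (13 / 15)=-1729 / 240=-7.20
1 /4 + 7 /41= 69 /164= 0.42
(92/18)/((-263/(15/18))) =-115/7101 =-0.02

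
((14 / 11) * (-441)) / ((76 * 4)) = -3087 / 1672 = -1.85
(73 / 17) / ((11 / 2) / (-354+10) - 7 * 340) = -50224 / 27836667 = -0.00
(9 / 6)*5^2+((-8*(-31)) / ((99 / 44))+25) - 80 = 1669 / 18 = 92.72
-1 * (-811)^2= -657721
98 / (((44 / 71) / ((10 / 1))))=17395 / 11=1581.36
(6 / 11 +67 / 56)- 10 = -5087 / 616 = -8.26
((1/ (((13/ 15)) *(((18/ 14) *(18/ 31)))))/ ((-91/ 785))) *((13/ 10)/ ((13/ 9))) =-24335/ 2028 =-12.00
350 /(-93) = -350 /93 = -3.76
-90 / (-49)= 90 / 49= 1.84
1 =1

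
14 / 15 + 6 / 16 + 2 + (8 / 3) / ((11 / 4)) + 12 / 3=8.28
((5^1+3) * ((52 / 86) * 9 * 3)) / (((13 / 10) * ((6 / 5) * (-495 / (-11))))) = 80 / 43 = 1.86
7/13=0.54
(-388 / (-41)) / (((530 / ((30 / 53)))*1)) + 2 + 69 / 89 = 28550339 / 10250041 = 2.79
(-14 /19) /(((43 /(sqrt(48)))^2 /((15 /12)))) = -0.02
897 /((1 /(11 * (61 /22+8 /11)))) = 34534.50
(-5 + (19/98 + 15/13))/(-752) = 99/20384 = 0.00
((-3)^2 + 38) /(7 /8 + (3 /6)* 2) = 376 /15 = 25.07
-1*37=-37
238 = 238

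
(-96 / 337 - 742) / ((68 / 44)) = -2751650 / 5729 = -480.30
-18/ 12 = -3/ 2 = -1.50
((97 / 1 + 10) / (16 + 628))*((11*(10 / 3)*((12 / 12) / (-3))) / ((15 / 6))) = -1177 / 1449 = -0.81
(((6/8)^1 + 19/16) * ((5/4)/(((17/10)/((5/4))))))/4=3875/8704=0.45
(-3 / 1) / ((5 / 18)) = -54 / 5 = -10.80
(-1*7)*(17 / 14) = -17 / 2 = -8.50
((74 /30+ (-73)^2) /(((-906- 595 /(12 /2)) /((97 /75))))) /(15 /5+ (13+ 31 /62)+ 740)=-31029136 /3421838625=-0.01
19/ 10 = 1.90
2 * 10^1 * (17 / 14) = 170 / 7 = 24.29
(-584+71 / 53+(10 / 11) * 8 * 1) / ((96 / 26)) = -1453621 / 9328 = -155.83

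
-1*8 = -8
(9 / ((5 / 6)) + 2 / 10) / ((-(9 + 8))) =-11 / 17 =-0.65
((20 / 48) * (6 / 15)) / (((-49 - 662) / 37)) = -37 / 4266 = -0.01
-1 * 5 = -5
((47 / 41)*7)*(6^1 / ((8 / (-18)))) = -8883 / 82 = -108.33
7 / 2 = 3.50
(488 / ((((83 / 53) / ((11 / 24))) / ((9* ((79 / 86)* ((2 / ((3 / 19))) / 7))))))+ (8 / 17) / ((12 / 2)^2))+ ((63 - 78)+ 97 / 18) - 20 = 5369342749 / 2548266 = 2107.06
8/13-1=-5/13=-0.38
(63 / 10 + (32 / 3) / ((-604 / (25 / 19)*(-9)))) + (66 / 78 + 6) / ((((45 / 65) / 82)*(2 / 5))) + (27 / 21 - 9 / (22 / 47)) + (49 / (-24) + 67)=496388176387 / 238586040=2080.54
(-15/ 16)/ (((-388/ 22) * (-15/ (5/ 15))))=-11/ 9312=-0.00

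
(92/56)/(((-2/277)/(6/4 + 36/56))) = -487.58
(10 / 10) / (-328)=-1 / 328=-0.00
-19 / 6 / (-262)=19 / 1572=0.01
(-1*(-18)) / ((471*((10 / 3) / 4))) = 0.05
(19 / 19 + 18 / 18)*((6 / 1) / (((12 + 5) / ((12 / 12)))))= 12 / 17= 0.71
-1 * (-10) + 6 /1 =16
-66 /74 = -33 /37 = -0.89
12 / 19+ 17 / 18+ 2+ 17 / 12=4.99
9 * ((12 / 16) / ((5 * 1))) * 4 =5.40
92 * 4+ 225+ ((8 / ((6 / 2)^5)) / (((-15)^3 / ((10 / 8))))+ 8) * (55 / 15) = 306234653 / 492075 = 622.33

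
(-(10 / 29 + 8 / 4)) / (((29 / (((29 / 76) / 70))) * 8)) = -17 / 308560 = -0.00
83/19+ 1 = 102/19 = 5.37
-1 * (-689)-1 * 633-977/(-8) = 1425/8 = 178.12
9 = 9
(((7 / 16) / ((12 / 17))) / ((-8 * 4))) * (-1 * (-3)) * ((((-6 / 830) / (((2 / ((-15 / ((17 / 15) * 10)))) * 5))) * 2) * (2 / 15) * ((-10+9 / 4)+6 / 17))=31689 / 288972800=0.00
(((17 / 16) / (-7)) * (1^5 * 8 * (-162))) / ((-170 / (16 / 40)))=-81 / 175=-0.46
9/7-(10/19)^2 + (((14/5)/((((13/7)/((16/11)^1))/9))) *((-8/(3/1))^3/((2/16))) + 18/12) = -32432260057/10840830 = -2991.68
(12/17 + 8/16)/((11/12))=1.32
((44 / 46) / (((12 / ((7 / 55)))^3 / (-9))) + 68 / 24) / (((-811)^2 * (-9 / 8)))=-94621657 / 24710906830500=-0.00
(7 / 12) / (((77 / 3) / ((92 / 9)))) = 23 / 99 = 0.23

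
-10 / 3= -3.33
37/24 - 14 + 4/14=-2045/168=-12.17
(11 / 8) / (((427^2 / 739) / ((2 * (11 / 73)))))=89419 / 53240068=0.00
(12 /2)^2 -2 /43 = 1546 /43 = 35.95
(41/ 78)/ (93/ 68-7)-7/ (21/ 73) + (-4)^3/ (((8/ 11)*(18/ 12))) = -1241165/ 14937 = -83.09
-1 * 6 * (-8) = 48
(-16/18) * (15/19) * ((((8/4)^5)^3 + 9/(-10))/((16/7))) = -2293697/228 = -10060.07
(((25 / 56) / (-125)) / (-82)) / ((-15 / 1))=-1 / 344400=-0.00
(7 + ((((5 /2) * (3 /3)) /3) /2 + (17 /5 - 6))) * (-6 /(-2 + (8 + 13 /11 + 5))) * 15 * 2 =-9537 /134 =-71.17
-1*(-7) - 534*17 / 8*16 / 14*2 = -18107 / 7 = -2586.71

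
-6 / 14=-3 / 7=-0.43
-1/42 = -0.02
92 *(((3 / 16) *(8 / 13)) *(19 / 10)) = 1311 / 65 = 20.17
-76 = -76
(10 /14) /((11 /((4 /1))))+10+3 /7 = 10.69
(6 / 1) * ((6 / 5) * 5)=36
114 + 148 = 262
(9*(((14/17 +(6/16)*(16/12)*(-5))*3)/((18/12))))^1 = -513/17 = -30.18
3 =3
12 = 12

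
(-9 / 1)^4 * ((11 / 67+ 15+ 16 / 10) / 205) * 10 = 5365.36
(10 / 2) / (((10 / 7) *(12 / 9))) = 21 / 8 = 2.62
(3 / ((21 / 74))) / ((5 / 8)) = 592 / 35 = 16.91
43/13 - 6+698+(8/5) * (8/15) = 678757/975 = 696.16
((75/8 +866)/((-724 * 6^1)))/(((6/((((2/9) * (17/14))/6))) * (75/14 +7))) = -119051/973959552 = -0.00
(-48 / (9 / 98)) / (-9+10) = -1568 / 3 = -522.67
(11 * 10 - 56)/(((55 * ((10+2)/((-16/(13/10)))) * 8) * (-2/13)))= 9/11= 0.82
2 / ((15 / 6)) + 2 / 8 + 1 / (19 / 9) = 579 / 380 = 1.52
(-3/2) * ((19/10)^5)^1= -7428297/200000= -37.14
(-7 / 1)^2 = 49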